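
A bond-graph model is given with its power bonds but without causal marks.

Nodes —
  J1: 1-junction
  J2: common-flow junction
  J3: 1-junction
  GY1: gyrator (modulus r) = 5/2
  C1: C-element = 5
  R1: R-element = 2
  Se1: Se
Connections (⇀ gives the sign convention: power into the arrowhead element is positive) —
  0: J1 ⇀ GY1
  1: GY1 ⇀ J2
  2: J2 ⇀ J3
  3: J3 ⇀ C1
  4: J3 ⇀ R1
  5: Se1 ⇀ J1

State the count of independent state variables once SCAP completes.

bond 5 |J1  (Se1 fixes effort; stroke away)
bond 0 |GY1  (only one flow-in slot at J1)
bond 1 |GY1  (through GY1, causality inverts; strokes same side of GY1)
bond 2 |J2  (common-f at J2 fixed by 1)
bond 3 |J3  (common-f at J3 fixed by 2)
bond 4 |J3  (common-f at J3 fixed by 2)

1  (C1 all integral)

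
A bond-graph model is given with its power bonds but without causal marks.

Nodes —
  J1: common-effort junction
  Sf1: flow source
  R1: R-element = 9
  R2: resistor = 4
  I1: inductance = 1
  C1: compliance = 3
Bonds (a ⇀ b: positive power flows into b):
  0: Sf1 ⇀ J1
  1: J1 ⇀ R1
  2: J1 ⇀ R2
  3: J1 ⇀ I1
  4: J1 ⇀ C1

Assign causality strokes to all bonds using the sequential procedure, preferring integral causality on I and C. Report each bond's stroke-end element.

β0 |Sf1
β1 |R1
β2 |R2
β3 |I1
β4 |J1

β0 →Sf1  (Sf1 (Sf) sets flow on bond)
β3 →I1  (prefer integral on I1)
β4 →J1  (C1 outputs effort q/C1)
β1 →R1  (J1 effort already set via bond 4)
β2 →R2  (0-jn J1 has e-setter on 4)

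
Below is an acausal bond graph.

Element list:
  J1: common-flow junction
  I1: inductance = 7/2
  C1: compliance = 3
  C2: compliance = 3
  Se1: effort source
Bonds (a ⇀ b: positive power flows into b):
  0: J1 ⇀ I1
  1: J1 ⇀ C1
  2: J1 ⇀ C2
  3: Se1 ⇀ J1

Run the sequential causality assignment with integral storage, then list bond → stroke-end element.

b3 |J1  (Se1 fixes effort; stroke away)
b0 |I1  (I1 integral (f out))
b1 |J1  (common-f at J1 fixed by 0)
b2 |J1  (common-f at J1 fixed by 0)

bond 0 stroke→I1
bond 1 stroke→J1
bond 2 stroke→J1
bond 3 stroke→J1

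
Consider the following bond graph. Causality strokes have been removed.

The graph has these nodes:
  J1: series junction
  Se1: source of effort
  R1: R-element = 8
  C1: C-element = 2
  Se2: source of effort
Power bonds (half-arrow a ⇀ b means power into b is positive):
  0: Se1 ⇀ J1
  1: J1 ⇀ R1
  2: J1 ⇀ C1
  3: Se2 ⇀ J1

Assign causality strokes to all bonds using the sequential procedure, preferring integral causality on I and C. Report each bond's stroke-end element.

b0 stroke→J1
b1 stroke→R1
b2 stroke→J1
b3 stroke→J1

#0 →J1  (Se1 (Se) sets effort on bond)
#3 →J1  (source Se2 imposes e)
#2 →J1  (C1 integral (e out))
#1 →R1  (J1: last free bond brings flow in)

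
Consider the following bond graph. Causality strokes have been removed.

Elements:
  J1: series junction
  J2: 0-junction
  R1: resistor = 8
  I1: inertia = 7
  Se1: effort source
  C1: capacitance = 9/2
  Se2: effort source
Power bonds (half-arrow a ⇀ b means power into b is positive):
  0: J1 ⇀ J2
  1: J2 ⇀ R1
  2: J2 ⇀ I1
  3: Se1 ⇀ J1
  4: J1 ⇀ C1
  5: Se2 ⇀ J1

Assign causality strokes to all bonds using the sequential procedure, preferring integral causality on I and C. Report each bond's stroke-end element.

bond 0 stroke→J2
bond 1 stroke→R1
bond 2 stroke→I1
bond 3 stroke→J1
bond 4 stroke→J1
bond 5 stroke→J1

bond 3 stroke→J1  (Se1: effort source, stroke at far end)
bond 5 stroke→J1  (source Se2 imposes e)
bond 2 stroke→I1  (prefer integral on I1)
bond 4 stroke→J1  (C1 outputs effort q/C1)
bond 0 stroke→J2  (only one flow-in slot at J1)
bond 1 stroke→R1  (common-e at J2 fixed by 0)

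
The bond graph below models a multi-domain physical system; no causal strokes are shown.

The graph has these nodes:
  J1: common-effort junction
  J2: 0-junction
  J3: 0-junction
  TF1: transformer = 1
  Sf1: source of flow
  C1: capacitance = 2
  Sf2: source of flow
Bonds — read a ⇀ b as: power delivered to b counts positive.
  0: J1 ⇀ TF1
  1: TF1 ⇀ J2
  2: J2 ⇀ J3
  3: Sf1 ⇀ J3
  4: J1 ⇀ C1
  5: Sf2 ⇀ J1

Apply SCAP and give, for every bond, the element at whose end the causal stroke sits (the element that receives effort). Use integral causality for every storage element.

b0 |TF1
b1 |J2
b2 |J3
b3 |Sf1
b4 |J1
b5 |Sf2

#3 stroke→Sf1  (Sf1: flow source, stroke at near end)
#5 stroke→Sf2  (Sf2: flow source, stroke at near end)
#2 stroke→J3  (only one effort-in slot at J3)
#1 stroke→J2  (J2 needs exactly one e-in)
#0 stroke→TF1  (through TF1, causality passes straight; one stroke at TF1)
#4 stroke→J1  (J1: last free bond brings effort in)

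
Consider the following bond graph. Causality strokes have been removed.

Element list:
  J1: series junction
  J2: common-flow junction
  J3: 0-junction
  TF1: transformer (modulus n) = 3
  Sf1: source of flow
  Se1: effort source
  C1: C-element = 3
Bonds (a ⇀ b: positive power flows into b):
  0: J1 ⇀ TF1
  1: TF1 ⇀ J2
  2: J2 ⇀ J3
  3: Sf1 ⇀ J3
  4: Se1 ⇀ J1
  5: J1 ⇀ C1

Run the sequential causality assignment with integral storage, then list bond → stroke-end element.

β0 stroke→TF1
β1 stroke→J2
β2 stroke→J3
β3 stroke→Sf1
β4 stroke→J1
β5 stroke→J1

b3 stroke→Sf1  (source Sf1 imposes f)
b4 stroke→J1  (Se1 (Se) sets effort on bond)
b2 stroke→J3  (closing 0-jn rule on J3)
b1 stroke→J2  (common-f at J2 fixed by 2)
b0 stroke→TF1  (through TF1, causality passes straight; one stroke at TF1)
b5 stroke→J1  (J1 flow already set via bond 0)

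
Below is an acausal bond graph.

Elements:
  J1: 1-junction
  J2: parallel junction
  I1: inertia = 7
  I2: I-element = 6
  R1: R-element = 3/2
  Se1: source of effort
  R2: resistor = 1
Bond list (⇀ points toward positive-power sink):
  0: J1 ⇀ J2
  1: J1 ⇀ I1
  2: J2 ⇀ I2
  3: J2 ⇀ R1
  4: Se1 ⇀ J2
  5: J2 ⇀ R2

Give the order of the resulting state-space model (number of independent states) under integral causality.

2  (I1, I2 all integral)

b4 →J2  (Se1: effort source, stroke at far end)
b0 →J1  (common-e at J2 fixed by 4)
b2 →I2  (J2 effort already set via bond 4)
b3 →R1  (0-jn J2 has e-setter on 4)
b5 →R2  (J2 effort already set via bond 4)
b1 →I1  (closing 1-jn rule on J1)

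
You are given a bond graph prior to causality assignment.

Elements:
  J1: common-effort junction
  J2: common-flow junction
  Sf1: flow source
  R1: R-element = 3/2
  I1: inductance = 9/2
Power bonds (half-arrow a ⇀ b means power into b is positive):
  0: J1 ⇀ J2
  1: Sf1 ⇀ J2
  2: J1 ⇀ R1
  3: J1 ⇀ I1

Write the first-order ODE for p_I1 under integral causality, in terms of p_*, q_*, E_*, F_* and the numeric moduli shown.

β1 |Sf1  (Sf1 fixes flow; stroke at Sf1)
β0 |J2  (common-f at J2 fixed by 1)
β3 |I1  (prefer integral on I1)
β2 |J1  (J1 needs exactly one e-in)

dp_I1/dt = -3*F_Sf1/2 - p_I1/3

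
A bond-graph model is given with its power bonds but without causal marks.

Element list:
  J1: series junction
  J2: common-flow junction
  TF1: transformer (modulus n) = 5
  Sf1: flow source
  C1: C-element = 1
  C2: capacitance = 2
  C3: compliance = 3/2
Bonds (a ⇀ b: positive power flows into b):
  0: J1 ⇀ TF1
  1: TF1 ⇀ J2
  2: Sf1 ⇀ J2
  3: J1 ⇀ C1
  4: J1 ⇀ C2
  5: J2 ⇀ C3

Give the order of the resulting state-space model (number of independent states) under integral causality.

bond 2 stroke at Sf1  (Sf1 (Sf) sets flow on bond)
bond 1 stroke at J2  (1-jn J2 has f-setter on 2)
bond 5 stroke at J2  (J2: bond 2 brought flow, rest push out)
bond 0 stroke at TF1  (through TF1, causality passes straight; one stroke at TF1)
bond 3 stroke at J1  (J1: bond 0 brought flow, rest push out)
bond 4 stroke at J1  (common-f at J1 fixed by 0)

3  (C1, C2, C3 all integral)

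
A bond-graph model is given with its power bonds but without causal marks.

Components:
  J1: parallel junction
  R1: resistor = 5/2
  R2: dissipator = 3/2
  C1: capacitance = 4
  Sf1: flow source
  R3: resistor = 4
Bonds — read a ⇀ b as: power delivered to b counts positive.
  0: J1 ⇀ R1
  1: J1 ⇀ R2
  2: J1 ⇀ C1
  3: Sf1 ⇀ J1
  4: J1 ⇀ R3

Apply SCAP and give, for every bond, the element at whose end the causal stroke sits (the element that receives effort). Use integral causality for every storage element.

b0 |R1
b1 |R2
b2 |J1
b3 |Sf1
b4 |R3

bond 3 stroke at Sf1  (source Sf1 imposes f)
bond 2 stroke at J1  (C1: C, integral causality)
bond 0 stroke at R1  (J1: bond 2 brought effort, rest push out)
bond 1 stroke at R2  (0-jn J1 has e-setter on 2)
bond 4 stroke at R3  (common-e at J1 fixed by 2)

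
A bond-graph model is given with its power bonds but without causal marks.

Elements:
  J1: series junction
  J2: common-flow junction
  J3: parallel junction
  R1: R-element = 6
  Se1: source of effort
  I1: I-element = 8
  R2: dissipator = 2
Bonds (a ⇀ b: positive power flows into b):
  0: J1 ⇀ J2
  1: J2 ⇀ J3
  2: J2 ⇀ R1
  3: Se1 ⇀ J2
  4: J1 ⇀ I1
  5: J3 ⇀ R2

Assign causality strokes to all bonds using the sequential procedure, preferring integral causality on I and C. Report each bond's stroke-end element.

β0 stroke at J1
β1 stroke at J2
β2 stroke at J2
β3 stroke at J2
β4 stroke at I1
β5 stroke at J3

b3 |J2  (Se1 fixes effort; stroke away)
b4 |I1  (I1 integral (f out))
b0 |J1  (1-jn J1 has f-setter on 4)
b1 |J2  (1-jn J2 has f-setter on 0)
b2 |J2  (J2: bond 0 brought flow, rest push out)
b5 |J3  (J3: last free bond brings effort in)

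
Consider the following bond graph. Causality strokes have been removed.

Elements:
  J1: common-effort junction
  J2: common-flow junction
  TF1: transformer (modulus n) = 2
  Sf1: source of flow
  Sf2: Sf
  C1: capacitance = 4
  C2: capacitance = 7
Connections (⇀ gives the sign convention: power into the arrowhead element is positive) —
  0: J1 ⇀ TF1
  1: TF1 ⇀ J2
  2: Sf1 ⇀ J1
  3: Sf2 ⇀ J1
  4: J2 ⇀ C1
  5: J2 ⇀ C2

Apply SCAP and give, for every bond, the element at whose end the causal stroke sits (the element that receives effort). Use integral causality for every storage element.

bond 2 →Sf1  (Sf1 fixes flow; stroke at Sf1)
bond 3 →Sf2  (Sf2 fixes flow; stroke at Sf2)
bond 0 →J1  (J1 needs exactly one e-in)
bond 1 →TF1  (TF TF1: opposite of bond 0)
bond 4 →J2  (common-f at J2 fixed by 1)
bond 5 →J2  (J2 flow already set via bond 1)

b0 →J1
b1 →TF1
b2 →Sf1
b3 →Sf2
b4 →J2
b5 →J2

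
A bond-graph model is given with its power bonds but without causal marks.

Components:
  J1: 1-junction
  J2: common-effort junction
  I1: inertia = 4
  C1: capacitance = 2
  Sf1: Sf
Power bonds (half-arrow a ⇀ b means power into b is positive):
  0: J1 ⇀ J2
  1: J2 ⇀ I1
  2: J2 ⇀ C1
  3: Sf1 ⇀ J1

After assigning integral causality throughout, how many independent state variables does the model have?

2  (C1, I1 all integral)

bond 3 |Sf1  (source Sf1 imposes f)
bond 0 |J1  (J1 flow already set via bond 3)
bond 1 |I1  (I1 outputs flow p/I1)
bond 2 |J2  (only one effort-in slot at J2)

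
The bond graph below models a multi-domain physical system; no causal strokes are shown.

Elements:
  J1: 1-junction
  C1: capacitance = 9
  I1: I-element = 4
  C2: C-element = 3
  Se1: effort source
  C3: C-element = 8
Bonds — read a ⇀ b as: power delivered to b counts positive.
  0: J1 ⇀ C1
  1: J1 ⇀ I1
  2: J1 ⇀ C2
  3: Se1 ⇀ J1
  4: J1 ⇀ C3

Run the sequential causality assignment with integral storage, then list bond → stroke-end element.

β3 |J1  (Se1 fixes effort; stroke away)
β0 |J1  (C1 outputs effort q/C1)
β1 |I1  (I1: I, integral causality)
β2 |J1  (J1: bond 1 brought flow, rest push out)
β4 |J1  (1-jn J1 has f-setter on 1)

b0 stroke at J1
b1 stroke at I1
b2 stroke at J1
b3 stroke at J1
b4 stroke at J1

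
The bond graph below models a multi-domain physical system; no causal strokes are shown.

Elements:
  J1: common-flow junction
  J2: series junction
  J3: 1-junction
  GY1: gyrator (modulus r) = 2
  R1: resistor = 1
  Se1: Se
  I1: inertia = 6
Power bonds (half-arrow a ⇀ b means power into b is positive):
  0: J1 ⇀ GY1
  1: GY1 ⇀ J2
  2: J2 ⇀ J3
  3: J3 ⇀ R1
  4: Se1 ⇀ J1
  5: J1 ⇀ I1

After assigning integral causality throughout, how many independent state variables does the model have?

1  (I1 all integral)

β4 stroke at J1  (Se1 (Se) sets effort on bond)
β5 stroke at I1  (I1 outputs flow p/I1)
β0 stroke at J1  (J1 flow already set via bond 5)
β1 stroke at J2  (GY1 both-in/both-out from 0)
β2 stroke at J3  (J2: last free bond brings flow in)
β3 stroke at R1  (J3: last free bond brings flow in)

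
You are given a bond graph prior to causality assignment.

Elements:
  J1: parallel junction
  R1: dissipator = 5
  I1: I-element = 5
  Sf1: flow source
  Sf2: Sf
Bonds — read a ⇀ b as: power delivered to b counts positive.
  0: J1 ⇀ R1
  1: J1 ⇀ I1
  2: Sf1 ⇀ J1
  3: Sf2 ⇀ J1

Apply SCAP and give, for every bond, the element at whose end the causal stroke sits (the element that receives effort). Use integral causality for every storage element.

#0 stroke at J1
#1 stroke at I1
#2 stroke at Sf1
#3 stroke at Sf2

β2 stroke→Sf1  (Sf1 (Sf) sets flow on bond)
β3 stroke→Sf2  (source Sf2 imposes f)
β1 stroke→I1  (I1: I, integral causality)
β0 stroke→J1  (J1: last free bond brings effort in)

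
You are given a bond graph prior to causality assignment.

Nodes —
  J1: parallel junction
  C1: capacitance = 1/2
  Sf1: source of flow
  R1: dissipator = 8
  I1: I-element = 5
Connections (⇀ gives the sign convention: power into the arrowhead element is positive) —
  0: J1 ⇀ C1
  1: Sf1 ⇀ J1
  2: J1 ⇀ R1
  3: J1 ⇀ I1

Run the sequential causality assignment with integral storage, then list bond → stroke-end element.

β0 →J1
β1 →Sf1
β2 →R1
β3 →I1

bond 1 stroke at Sf1  (Sf1: flow source, stroke at near end)
bond 0 stroke at J1  (C1 outputs effort q/C1)
bond 2 stroke at R1  (J1 effort already set via bond 0)
bond 3 stroke at I1  (common-e at J1 fixed by 0)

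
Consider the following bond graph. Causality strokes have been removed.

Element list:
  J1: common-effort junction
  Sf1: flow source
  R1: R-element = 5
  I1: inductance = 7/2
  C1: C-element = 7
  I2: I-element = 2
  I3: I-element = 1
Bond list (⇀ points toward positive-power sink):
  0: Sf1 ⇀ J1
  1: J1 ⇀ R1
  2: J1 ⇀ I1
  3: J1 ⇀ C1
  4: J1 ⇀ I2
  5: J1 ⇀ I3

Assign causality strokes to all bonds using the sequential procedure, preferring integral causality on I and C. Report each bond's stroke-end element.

bond 0 stroke→Sf1
bond 1 stroke→R1
bond 2 stroke→I1
bond 3 stroke→J1
bond 4 stroke→I2
bond 5 stroke→I3

#0 |Sf1  (source Sf1 imposes f)
#2 |I1  (I1: I, integral causality)
#3 |J1  (C1: C, integral causality)
#1 |R1  (0-jn J1 has e-setter on 3)
#4 |I2  (common-e at J1 fixed by 3)
#5 |I3  (J1: bond 3 brought effort, rest push out)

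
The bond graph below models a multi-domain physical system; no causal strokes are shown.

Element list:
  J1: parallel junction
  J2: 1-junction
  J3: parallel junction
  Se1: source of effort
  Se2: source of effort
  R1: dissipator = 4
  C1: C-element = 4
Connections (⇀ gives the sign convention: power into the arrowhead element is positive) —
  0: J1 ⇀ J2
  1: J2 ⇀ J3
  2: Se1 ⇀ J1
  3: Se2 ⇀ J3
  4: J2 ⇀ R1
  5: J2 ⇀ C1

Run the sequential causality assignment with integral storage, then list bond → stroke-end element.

bond 0 |J2
bond 1 |J2
bond 2 |J1
bond 3 |J3
bond 4 |R1
bond 5 |J2

b2 →J1  (Se1 fixes effort; stroke away)
b3 →J3  (source Se2 imposes e)
b0 →J2  (0-jn J1 has e-setter on 2)
b1 →J2  (J3: bond 3 brought effort, rest push out)
b5 →J2  (prefer integral on C1)
b4 →R1  (closing 1-jn rule on J2)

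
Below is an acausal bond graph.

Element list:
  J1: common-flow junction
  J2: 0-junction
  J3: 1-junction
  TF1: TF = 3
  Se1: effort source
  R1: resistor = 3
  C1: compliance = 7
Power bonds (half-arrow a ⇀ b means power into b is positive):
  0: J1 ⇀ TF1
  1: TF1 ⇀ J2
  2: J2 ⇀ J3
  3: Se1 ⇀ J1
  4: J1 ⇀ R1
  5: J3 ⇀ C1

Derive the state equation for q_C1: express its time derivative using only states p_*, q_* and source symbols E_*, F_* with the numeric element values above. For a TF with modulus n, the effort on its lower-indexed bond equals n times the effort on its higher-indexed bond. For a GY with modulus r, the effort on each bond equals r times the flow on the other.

dq_C1/dt = E_Se1 - 3*q_C1/7

b3 stroke at J1  (Se1 (Se) sets effort on bond)
b5 stroke at J3  (C1: C, integral causality)
b2 stroke at J2  (J3: last free bond brings flow in)
b1 stroke at TF1  (J2 effort already set via bond 2)
b0 stroke at J1  (TF1: transformer flips bond 1)
b4 stroke at R1  (closing 1-jn rule on J1)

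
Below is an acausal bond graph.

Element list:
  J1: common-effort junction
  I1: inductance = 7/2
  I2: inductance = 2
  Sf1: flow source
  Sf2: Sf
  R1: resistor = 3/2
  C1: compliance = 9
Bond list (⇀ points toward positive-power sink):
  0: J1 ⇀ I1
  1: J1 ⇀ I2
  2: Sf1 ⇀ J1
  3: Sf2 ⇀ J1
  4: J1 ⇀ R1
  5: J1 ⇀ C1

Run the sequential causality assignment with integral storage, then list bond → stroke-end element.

#0 |I1
#1 |I2
#2 |Sf1
#3 |Sf2
#4 |R1
#5 |J1

b2 stroke→Sf1  (Sf1 fixes flow; stroke at Sf1)
b3 stroke→Sf2  (Sf2 (Sf) sets flow on bond)
b0 stroke→I1  (prefer integral on I1)
b1 stroke→I2  (I2: I, integral causality)
b5 stroke→J1  (C1: C, integral causality)
b4 stroke→R1  (J1: bond 5 brought effort, rest push out)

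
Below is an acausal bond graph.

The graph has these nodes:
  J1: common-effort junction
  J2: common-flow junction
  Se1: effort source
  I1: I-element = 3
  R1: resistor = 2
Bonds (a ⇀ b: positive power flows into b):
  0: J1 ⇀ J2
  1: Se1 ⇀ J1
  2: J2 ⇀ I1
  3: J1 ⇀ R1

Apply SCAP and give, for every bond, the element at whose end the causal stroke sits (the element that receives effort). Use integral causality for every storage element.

bond 1 |J1  (Se1 fixes effort; stroke away)
bond 0 |J2  (J1 effort already set via bond 1)
bond 3 |R1  (common-e at J1 fixed by 1)
bond 2 |I1  (J2: last free bond brings flow in)

#0 stroke at J2
#1 stroke at J1
#2 stroke at I1
#3 stroke at R1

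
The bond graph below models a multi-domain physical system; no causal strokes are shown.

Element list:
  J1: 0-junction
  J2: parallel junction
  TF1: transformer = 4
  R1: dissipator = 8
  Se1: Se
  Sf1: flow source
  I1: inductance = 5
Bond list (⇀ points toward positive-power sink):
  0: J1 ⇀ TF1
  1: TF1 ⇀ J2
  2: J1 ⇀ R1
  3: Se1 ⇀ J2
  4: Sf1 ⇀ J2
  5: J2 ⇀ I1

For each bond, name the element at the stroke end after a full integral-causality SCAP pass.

b3 stroke→J2  (source Se1 imposes e)
b4 stroke→Sf1  (Sf1 (Sf) sets flow on bond)
b1 stroke→TF1  (0-jn J2 has e-setter on 3)
b5 stroke→I1  (0-jn J2 has e-setter on 3)
b0 stroke→J1  (TF TF1: opposite of bond 1)
b2 stroke→R1  (J1 effort already set via bond 0)

b0 →J1
b1 →TF1
b2 →R1
b3 →J2
b4 →Sf1
b5 →I1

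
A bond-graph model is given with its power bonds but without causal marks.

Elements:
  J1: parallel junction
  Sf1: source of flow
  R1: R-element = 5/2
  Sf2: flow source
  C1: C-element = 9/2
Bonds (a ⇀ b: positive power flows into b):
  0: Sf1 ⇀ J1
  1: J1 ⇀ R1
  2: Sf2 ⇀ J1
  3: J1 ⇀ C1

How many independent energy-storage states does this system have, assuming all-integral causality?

1  (C1 all integral)

#0 stroke→Sf1  (Sf1 fixes flow; stroke at Sf1)
#2 stroke→Sf2  (Sf2 (Sf) sets flow on bond)
#3 stroke→J1  (prefer integral on C1)
#1 stroke→R1  (J1 effort already set via bond 3)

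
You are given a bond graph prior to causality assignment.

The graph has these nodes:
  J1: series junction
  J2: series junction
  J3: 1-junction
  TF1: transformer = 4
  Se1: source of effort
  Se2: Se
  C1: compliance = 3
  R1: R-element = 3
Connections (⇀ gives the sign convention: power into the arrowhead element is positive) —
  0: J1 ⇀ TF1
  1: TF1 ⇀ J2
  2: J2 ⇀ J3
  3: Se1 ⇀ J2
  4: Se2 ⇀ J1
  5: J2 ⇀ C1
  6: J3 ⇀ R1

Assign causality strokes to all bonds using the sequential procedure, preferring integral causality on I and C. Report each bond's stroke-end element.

b0 |TF1
b1 |J2
b2 |J3
b3 |J2
b4 |J1
b5 |J2
b6 |R1

#3 →J2  (Se1: effort source, stroke at far end)
#4 →J1  (source Se2 imposes e)
#0 →TF1  (closing 1-jn rule on J1)
#1 →J2  (TF1: transformer flips bond 0)
#5 →J2  (C1: C, integral causality)
#2 →J3  (J2 needs exactly one f-in)
#6 →R1  (J3: last free bond brings flow in)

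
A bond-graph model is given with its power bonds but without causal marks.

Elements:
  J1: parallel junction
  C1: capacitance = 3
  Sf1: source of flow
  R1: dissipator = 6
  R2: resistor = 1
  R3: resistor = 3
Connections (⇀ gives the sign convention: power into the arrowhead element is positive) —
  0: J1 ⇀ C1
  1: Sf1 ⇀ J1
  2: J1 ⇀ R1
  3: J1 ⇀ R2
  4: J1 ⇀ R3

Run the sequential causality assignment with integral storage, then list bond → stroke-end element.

bond 0 stroke→J1
bond 1 stroke→Sf1
bond 2 stroke→R1
bond 3 stroke→R2
bond 4 stroke→R3

bond 1 stroke→Sf1  (Sf1 (Sf) sets flow on bond)
bond 0 stroke→J1  (C1 outputs effort q/C1)
bond 2 stroke→R1  (0-jn J1 has e-setter on 0)
bond 3 stroke→R2  (common-e at J1 fixed by 0)
bond 4 stroke→R3  (0-jn J1 has e-setter on 0)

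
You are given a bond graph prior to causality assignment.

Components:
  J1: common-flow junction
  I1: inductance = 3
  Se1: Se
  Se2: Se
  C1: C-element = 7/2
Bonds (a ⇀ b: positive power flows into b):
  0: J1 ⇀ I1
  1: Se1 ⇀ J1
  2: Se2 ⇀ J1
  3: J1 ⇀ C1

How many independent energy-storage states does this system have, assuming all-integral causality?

b1 stroke→J1  (source Se1 imposes e)
b2 stroke→J1  (Se2: effort source, stroke at far end)
b0 stroke→I1  (I1: I, integral causality)
b3 stroke→J1  (J1: bond 0 brought flow, rest push out)

2  (C1, I1 all integral)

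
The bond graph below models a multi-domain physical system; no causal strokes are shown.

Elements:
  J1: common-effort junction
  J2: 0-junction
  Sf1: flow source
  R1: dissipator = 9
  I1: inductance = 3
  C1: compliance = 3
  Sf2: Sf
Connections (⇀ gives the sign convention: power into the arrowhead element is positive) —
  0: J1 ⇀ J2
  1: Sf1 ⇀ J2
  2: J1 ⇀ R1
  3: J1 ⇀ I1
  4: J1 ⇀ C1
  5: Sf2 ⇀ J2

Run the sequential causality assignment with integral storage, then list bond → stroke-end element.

b1 →Sf1  (source Sf1 imposes f)
b5 →Sf2  (Sf2 fixes flow; stroke at Sf2)
b0 →J2  (J2 needs exactly one e-in)
b3 →I1  (I1 outputs flow p/I1)
b4 →J1  (C1 outputs effort q/C1)
b2 →R1  (0-jn J1 has e-setter on 4)

β0 →J2
β1 →Sf1
β2 →R1
β3 →I1
β4 →J1
β5 →Sf2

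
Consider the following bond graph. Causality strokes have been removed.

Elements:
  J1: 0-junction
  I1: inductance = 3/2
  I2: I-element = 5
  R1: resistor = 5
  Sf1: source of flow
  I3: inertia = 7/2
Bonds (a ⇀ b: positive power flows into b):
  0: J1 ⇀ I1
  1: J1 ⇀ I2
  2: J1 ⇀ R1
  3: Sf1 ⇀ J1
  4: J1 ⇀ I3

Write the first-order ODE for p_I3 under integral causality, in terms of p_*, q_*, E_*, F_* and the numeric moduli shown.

#3 stroke→Sf1  (Sf1 (Sf) sets flow on bond)
#0 stroke→I1  (I1 outputs flow p/I1)
#1 stroke→I2  (I2 outputs flow p/I2)
#4 stroke→I3  (I3 outputs flow p/I3)
#2 stroke→J1  (closing 0-jn rule on J1)

dp_I3/dt = 5*F_Sf1 - 10*p_I1/3 - p_I2 - 10*p_I3/7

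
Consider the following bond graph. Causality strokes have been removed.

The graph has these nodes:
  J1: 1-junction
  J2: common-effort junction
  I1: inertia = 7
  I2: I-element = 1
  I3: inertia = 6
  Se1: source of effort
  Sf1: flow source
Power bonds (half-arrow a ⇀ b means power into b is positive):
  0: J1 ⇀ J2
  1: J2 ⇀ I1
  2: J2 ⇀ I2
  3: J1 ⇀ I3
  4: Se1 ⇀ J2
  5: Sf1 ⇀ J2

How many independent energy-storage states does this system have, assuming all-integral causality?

3  (I1, I2, I3 all integral)

b4 |J2  (source Se1 imposes e)
b5 |Sf1  (Sf1 (Sf) sets flow on bond)
b0 |J1  (0-jn J2 has e-setter on 4)
b1 |I1  (0-jn J2 has e-setter on 4)
b2 |I2  (J2 effort already set via bond 4)
b3 |I3  (only one flow-in slot at J1)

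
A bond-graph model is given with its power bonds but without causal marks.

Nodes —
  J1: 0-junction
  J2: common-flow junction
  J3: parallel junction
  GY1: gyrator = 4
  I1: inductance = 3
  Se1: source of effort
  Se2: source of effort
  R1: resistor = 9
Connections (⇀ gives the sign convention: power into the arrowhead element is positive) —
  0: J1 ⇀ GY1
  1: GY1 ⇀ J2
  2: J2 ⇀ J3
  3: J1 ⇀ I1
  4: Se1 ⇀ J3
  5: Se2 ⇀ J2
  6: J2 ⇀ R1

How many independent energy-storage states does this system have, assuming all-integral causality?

β4 stroke at J3  (source Se1 imposes e)
β5 stroke at J2  (Se2: effort source, stroke at far end)
β2 stroke at J2  (J3 effort already set via bond 4)
β3 stroke at I1  (prefer integral on I1)
β0 stroke at J1  (J1: last free bond brings effort in)
β1 stroke at J2  (through GY1, causality inverts; strokes same side of GY1)
β6 stroke at R1  (closing 1-jn rule on J2)

1  (I1 all integral)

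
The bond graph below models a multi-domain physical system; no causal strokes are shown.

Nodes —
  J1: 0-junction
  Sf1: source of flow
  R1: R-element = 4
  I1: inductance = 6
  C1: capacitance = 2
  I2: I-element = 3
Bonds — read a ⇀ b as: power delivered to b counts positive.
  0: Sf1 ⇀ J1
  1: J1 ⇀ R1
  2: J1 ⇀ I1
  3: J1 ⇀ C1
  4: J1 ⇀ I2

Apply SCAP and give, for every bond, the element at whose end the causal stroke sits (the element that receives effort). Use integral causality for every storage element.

bond 0 stroke→Sf1
bond 1 stroke→R1
bond 2 stroke→I1
bond 3 stroke→J1
bond 4 stroke→I2

#0 |Sf1  (Sf1 fixes flow; stroke at Sf1)
#2 |I1  (I1 outputs flow p/I1)
#3 |J1  (prefer integral on C1)
#1 |R1  (0-jn J1 has e-setter on 3)
#4 |I2  (0-jn J1 has e-setter on 3)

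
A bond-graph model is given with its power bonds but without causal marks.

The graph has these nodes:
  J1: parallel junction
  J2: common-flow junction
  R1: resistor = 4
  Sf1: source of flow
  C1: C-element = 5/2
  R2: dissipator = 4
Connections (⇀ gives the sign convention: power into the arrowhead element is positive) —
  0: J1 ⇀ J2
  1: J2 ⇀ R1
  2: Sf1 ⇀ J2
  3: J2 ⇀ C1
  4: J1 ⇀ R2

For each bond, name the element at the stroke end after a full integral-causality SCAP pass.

#0 |J2
#1 |J2
#2 |Sf1
#3 |J2
#4 |J1

#2 stroke at Sf1  (Sf1: flow source, stroke at near end)
#0 stroke at J2  (J2: bond 2 brought flow, rest push out)
#1 stroke at J2  (J2 flow already set via bond 2)
#3 stroke at J2  (J2: bond 2 brought flow, rest push out)
#4 stroke at J1  (J1 needs exactly one e-in)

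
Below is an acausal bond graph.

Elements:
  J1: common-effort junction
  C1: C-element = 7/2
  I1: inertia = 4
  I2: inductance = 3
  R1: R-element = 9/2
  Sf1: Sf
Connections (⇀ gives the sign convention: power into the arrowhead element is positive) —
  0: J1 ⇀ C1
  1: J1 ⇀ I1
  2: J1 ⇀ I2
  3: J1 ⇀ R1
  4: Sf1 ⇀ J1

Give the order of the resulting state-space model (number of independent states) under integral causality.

3  (C1, I1, I2 all integral)

b4 stroke at Sf1  (Sf1 fixes flow; stroke at Sf1)
b0 stroke at J1  (C1: C, integral causality)
b1 stroke at I1  (J1 effort already set via bond 0)
b2 stroke at I2  (common-e at J1 fixed by 0)
b3 stroke at R1  (J1 effort already set via bond 0)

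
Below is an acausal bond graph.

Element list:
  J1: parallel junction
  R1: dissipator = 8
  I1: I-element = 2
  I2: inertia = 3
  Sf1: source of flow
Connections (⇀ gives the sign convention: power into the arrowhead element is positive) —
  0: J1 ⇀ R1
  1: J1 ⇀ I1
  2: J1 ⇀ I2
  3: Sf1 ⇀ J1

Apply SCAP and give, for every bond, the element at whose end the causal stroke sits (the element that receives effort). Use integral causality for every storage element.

#3 stroke→Sf1  (Sf1 (Sf) sets flow on bond)
#1 stroke→I1  (I1 outputs flow p/I1)
#2 stroke→I2  (I2 outputs flow p/I2)
#0 stroke→J1  (only one effort-in slot at J1)

#0 stroke→J1
#1 stroke→I1
#2 stroke→I2
#3 stroke→Sf1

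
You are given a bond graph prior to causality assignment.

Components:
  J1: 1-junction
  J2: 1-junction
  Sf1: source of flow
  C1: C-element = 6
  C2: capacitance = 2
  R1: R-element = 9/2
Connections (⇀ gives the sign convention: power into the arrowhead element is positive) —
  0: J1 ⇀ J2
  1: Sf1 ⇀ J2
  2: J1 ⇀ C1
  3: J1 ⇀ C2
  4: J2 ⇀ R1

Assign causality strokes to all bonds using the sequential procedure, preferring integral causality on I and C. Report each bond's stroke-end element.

b0 stroke at J2
b1 stroke at Sf1
b2 stroke at J1
b3 stroke at J1
b4 stroke at J2

#1 |Sf1  (source Sf1 imposes f)
#0 |J2  (common-f at J2 fixed by 1)
#4 |J2  (1-jn J2 has f-setter on 1)
#2 |J1  (1-jn J1 has f-setter on 0)
#3 |J1  (J1 flow already set via bond 0)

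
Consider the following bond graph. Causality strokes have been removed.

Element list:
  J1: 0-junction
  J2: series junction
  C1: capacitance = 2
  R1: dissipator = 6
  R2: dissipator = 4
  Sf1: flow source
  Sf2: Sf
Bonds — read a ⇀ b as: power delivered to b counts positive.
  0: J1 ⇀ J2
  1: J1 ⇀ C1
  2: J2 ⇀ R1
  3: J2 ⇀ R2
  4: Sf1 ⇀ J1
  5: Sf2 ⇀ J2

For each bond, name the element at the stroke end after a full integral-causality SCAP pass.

#0 stroke→J2
#1 stroke→J1
#2 stroke→J2
#3 stroke→J2
#4 stroke→Sf1
#5 stroke→Sf2

#4 →Sf1  (Sf1 (Sf) sets flow on bond)
#5 →Sf2  (Sf2 (Sf) sets flow on bond)
#0 →J2  (J2: bond 5 brought flow, rest push out)
#2 →J2  (J2 flow already set via bond 5)
#3 →J2  (J2: bond 5 brought flow, rest push out)
#1 →J1  (J1 needs exactly one e-in)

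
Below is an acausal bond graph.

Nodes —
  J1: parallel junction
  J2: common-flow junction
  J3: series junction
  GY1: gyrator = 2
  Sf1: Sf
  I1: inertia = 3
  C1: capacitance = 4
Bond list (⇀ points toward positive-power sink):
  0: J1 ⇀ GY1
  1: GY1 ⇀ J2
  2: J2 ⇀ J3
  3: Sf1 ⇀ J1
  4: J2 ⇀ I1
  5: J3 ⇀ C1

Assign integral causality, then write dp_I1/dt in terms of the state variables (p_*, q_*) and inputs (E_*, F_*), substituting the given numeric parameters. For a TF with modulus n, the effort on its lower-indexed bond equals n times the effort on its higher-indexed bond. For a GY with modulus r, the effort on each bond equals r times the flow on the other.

dp_I1/dt = 2*F_Sf1 - q_C1/4

β3 stroke at Sf1  (Sf1: flow source, stroke at near end)
β0 stroke at J1  (J1 needs exactly one e-in)
β1 stroke at J2  (through GY1, causality inverts; strokes same side of GY1)
β4 stroke at I1  (I1 outputs flow p/I1)
β2 stroke at J2  (J2 flow already set via bond 4)
β5 stroke at J3  (J3 flow already set via bond 2)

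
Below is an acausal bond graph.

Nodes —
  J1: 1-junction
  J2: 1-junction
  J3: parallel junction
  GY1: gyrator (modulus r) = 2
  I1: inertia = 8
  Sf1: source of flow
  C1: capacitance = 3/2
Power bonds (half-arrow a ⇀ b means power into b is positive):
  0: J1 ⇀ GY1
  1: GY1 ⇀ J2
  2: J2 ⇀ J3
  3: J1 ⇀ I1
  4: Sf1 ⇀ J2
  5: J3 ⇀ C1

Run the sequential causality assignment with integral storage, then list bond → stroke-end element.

b0 |J1
b1 |J2
b2 |J2
b3 |I1
b4 |Sf1
b5 |J3

#4 →Sf1  (source Sf1 imposes f)
#1 →J2  (1-jn J2 has f-setter on 4)
#2 →J2  (J2 flow already set via bond 4)
#5 →J3  (J3: last free bond brings effort in)
#0 →J1  (through GY1, causality inverts; strokes same side of GY1)
#3 →I1  (only one flow-in slot at J1)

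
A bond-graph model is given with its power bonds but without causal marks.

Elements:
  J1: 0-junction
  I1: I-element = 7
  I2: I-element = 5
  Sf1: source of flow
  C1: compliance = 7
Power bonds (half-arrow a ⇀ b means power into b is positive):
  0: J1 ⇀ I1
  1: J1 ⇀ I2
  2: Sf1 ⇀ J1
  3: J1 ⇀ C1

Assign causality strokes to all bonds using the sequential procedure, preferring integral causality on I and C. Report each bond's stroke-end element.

b2 →Sf1  (Sf1 fixes flow; stroke at Sf1)
b0 →I1  (I1: I, integral causality)
b1 →I2  (prefer integral on I2)
b3 →J1  (J1 needs exactly one e-in)

b0 stroke→I1
b1 stroke→I2
b2 stroke→Sf1
b3 stroke→J1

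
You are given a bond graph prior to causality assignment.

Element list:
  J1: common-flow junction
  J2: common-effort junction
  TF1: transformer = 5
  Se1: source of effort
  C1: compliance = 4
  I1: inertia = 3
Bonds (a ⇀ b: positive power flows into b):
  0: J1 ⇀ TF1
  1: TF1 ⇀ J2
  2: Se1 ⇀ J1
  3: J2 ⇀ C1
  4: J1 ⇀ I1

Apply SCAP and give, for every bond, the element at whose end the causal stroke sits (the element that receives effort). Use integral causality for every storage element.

bond 0 →J1
bond 1 →TF1
bond 2 →J1
bond 3 →J2
bond 4 →I1

#2 stroke→J1  (Se1: effort source, stroke at far end)
#3 stroke→J2  (C1: C, integral causality)
#1 stroke→TF1  (J2 effort already set via bond 3)
#0 stroke→J1  (TF1 one-in-one-out from 1)
#4 stroke→I1  (closing 1-jn rule on J1)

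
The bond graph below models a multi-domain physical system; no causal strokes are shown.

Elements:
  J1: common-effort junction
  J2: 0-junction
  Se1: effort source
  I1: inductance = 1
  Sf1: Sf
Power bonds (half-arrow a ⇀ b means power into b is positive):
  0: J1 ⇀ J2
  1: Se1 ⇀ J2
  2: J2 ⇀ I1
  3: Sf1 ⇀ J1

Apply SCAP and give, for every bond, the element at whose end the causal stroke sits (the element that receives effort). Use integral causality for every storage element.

#0 stroke→J1
#1 stroke→J2
#2 stroke→I1
#3 stroke→Sf1

bond 1 stroke→J2  (source Se1 imposes e)
bond 3 stroke→Sf1  (Sf1 fixes flow; stroke at Sf1)
bond 0 stroke→J1  (closing 0-jn rule on J1)
bond 2 stroke→I1  (J2: bond 1 brought effort, rest push out)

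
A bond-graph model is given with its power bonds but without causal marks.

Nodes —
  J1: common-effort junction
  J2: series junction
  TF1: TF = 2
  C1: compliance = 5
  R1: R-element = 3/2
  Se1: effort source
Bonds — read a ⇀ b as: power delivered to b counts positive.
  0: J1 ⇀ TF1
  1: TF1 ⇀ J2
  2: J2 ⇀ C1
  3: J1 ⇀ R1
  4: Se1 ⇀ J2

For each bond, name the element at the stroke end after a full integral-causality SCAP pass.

bond 0 stroke at J1
bond 1 stroke at TF1
bond 2 stroke at J2
bond 3 stroke at R1
bond 4 stroke at J2

bond 4 stroke→J2  (Se1 fixes effort; stroke away)
bond 2 stroke→J2  (prefer integral on C1)
bond 1 stroke→TF1  (J2: last free bond brings flow in)
bond 0 stroke→J1  (TF1: transformer flips bond 1)
bond 3 stroke→R1  (J1 effort already set via bond 0)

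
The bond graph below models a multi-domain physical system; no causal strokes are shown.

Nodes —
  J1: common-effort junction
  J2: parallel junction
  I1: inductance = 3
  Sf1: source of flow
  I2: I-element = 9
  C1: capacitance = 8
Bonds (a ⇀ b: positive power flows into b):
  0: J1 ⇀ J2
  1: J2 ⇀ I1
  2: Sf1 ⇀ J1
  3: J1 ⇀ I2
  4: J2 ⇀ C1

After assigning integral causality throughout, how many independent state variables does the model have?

3  (C1, I1, I2 all integral)

#2 →Sf1  (Sf1 (Sf) sets flow on bond)
#1 →I1  (I1 outputs flow p/I1)
#3 →I2  (prefer integral on I2)
#0 →J1  (only one effort-in slot at J1)
#4 →J2  (only one effort-in slot at J2)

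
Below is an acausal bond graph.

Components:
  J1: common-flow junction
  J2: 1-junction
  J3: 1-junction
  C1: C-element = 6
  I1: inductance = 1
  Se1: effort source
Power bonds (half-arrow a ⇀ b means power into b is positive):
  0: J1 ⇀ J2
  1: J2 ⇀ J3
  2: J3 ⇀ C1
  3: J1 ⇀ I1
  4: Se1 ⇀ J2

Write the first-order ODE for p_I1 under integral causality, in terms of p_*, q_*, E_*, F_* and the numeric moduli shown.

dp_I1/dt = E_Se1 - q_C1/6

b4 stroke→J2  (Se1 fixes effort; stroke away)
b2 stroke→J3  (C1: C, integral causality)
b1 stroke→J2  (closing 1-jn rule on J3)
b0 stroke→J1  (only one flow-in slot at J2)
b3 stroke→I1  (only one flow-in slot at J1)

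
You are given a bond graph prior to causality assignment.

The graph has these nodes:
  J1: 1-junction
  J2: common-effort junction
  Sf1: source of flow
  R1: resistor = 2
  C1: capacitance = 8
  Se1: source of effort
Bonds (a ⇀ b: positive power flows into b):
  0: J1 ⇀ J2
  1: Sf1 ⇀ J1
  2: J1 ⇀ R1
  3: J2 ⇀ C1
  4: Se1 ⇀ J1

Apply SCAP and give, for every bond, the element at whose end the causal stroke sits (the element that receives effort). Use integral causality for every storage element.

#1 stroke→Sf1  (Sf1 fixes flow; stroke at Sf1)
#4 stroke→J1  (Se1: effort source, stroke at far end)
#0 stroke→J1  (common-f at J1 fixed by 1)
#2 stroke→J1  (J1: bond 1 brought flow, rest push out)
#3 stroke→J2  (J2 needs exactly one e-in)

bond 0 stroke→J1
bond 1 stroke→Sf1
bond 2 stroke→J1
bond 3 stroke→J2
bond 4 stroke→J1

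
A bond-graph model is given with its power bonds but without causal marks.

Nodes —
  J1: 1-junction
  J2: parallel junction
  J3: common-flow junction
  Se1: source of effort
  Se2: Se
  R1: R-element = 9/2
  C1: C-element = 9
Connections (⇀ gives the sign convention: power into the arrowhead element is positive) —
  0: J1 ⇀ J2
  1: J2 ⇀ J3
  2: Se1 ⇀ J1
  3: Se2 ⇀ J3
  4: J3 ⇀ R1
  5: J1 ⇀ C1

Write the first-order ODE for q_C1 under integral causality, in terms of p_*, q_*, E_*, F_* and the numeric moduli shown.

#2 stroke at J1  (Se1 fixes effort; stroke away)
#3 stroke at J3  (Se2: effort source, stroke at far end)
#5 stroke at J1  (C1 integral (e out))
#0 stroke at J2  (J1 needs exactly one f-in)
#1 stroke at J3  (0-jn J2 has e-setter on 0)
#4 stroke at R1  (closing 1-jn rule on J3)

dq_C1/dt = 2*E_Se1/9 + 2*E_Se2/9 - 2*q_C1/81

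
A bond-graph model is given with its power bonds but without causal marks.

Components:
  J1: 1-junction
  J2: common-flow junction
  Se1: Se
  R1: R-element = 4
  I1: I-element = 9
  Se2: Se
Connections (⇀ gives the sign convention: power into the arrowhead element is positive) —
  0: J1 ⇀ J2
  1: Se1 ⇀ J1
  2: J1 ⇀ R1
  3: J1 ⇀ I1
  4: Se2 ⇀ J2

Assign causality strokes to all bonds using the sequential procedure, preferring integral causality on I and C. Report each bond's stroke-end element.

b0 stroke→J1
b1 stroke→J1
b2 stroke→J1
b3 stroke→I1
b4 stroke→J2

b1 →J1  (Se1 fixes effort; stroke away)
b4 →J2  (Se2 fixes effort; stroke away)
b0 →J1  (only one flow-in slot at J2)
b3 →I1  (prefer integral on I1)
b2 →J1  (common-f at J1 fixed by 3)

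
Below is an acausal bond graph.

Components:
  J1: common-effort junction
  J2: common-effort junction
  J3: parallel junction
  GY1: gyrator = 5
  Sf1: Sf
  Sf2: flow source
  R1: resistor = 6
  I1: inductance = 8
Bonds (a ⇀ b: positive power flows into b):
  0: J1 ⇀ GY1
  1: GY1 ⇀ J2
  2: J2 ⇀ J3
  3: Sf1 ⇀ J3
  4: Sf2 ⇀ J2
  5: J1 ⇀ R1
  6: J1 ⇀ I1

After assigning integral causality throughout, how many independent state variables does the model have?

b3 stroke at Sf1  (Sf1: flow source, stroke at near end)
b4 stroke at Sf2  (Sf2: flow source, stroke at near end)
b2 stroke at J3  (only one effort-in slot at J3)
b1 stroke at J2  (J2 needs exactly one e-in)
b0 stroke at J1  (GY GY1: same side as bond 1)
b5 stroke at R1  (0-jn J1 has e-setter on 0)
b6 stroke at I1  (0-jn J1 has e-setter on 0)

1  (I1 all integral)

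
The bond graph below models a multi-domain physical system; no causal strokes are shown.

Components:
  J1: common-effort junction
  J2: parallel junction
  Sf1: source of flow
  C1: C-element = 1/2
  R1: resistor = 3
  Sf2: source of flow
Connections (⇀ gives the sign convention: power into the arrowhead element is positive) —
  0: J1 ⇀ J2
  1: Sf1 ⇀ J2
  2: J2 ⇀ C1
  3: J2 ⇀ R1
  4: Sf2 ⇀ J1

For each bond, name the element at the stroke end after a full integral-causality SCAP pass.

b1 stroke at Sf1  (source Sf1 imposes f)
b4 stroke at Sf2  (Sf2 (Sf) sets flow on bond)
b0 stroke at J1  (only one effort-in slot at J1)
b2 stroke at J2  (C1: C, integral causality)
b3 stroke at R1  (common-e at J2 fixed by 2)

#0 |J1
#1 |Sf1
#2 |J2
#3 |R1
#4 |Sf2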